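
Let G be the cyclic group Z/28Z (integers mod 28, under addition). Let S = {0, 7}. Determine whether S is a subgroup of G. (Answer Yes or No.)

7 ∈ S but its inverse 21 ∉ S, so S is not a subgroup.

No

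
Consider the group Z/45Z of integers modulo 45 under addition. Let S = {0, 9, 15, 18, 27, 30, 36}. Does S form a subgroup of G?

No

|S| = 7 does not divide |G| = 45, so by Lagrange S is not a subgroup.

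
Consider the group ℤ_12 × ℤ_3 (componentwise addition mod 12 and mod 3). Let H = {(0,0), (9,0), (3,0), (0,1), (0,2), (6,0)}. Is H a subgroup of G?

No

Closure fails: (0,1) + (9,0) = (9,1) ∉ H. So H is not a subgroup.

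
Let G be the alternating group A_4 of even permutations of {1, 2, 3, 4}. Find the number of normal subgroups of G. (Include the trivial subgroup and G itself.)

G has 10 subgroups. Checking conjugation-invariance by order — order 1: 1/1 normal; order 2: 0/3 normal; order 3: 0/4 normal; order 4: 1/1 normal; order 12: 1/1 normal.
Total normal subgroups: 3.

3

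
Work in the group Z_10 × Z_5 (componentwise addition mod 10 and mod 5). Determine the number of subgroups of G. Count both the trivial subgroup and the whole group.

16

|G| = 50, so by Lagrange every subgroup order divides 50. Divisors: 1, 2, 5, 10, 25, 50.
Subgroups by order — order 1: 1; order 2: 1; order 5: 6; order 10: 6; order 25: 1; order 50: 1.
Total: 1 + 1 + 6 + 6 + 1 + 1 = 16.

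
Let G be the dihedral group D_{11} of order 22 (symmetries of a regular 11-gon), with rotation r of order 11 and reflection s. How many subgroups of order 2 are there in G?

|G| = 22 and 2 | 22, so subgroups of order 2 are possible by Lagrange.
The subgroups of order 2 are: {e, r^10s}; {e, r^2s}; {e, r^3s}; {e, r^4s}; … (11 in all).
So G has 11 subgroups of order 2.

11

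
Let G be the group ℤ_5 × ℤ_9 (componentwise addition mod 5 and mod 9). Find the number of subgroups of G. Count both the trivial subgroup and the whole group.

|G| = 45, so by Lagrange every subgroup order divides 45. Divisors: 1, 3, 5, 9, 15, 45.
Subgroups by order — order 1: 1; order 3: 1; order 5: 1; order 9: 1; order 15: 1; order 45: 1.
Total: 1 + 1 + 1 + 1 + 1 + 1 = 6.

6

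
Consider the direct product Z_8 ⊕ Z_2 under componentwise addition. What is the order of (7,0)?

8

The order of (7,0) in Z_8 × Z_2 is lcm(ord(7) in Z_8, ord(0) in Z_2).
ord(7) = 8 and ord(0) = 1, so |⟨(7,0)⟩| = lcm(8, 1) = 8.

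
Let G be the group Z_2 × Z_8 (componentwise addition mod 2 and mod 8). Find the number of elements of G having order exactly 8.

8

An element (a,b) has order lcm(ord(a), ord(b)); count pairs with lcm equal to 8.
Enumerating gives 8 such elements.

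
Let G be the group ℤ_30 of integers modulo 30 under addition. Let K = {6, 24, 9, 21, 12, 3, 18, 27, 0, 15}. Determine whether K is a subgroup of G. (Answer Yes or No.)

Yes

|K| = 10 divides |G| = 30, consistent with Lagrange.
K contains the identity, every element's inverse is in K, and K is closed under +: it is a subgroup.
In fact K = ⟨3⟩.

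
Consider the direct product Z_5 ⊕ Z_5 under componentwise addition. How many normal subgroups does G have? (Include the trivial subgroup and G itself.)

8

G is abelian, so every subgroup is normal.
G has 8 subgroups in total, hence 8 normal subgroups.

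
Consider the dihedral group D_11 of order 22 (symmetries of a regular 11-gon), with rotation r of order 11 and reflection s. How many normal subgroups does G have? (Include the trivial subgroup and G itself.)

G has 14 subgroups. Checking conjugation-invariance by order — order 1: 1/1 normal; order 2: 0/11 normal; order 11: 1/1 normal; order 22: 1/1 normal.
Total normal subgroups: 3.

3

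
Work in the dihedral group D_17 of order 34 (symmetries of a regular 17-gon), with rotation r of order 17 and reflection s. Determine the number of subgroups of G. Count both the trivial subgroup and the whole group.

|G| = 34, so by Lagrange every subgroup order divides 34. Divisors: 1, 2, 17, 34.
Subgroups by order — order 1: 1; order 2: 17; order 17: 1; order 34: 1.
Total: 1 + 17 + 1 + 1 = 20.

20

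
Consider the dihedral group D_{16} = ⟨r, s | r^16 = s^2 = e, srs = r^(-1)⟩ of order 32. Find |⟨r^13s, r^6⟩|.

|⟨r^13s⟩| = 2 and |⟨r^6⟩| = 8, so |H| is a multiple of lcm(2, 8) = 8 and divides |G| = 32.
Closing under the operation: H = {e, r^2, r^4, r^6, r^8, r^10, r^12, r^14, rs, r^3s, r^5s, r^7s, r^9s, r^11s, r^13s, r^15s}, so |H| = 16.

16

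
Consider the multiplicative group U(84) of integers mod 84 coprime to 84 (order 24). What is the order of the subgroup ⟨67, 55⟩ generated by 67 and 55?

|⟨67⟩| = 6 and |⟨55⟩| = 2, so |H| is a multiple of lcm(6, 2) = 6 and divides |G| = 24.
Closing under the operation: H = {1, 13, 19, 25, 31, 37, 43, 55, 61, 67, 73, 79}, so |H| = 12.

12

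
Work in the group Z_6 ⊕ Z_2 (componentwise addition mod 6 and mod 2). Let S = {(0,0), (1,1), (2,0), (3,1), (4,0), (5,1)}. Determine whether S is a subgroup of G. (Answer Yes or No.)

Yes

|S| = 6 divides |G| = 12, consistent with Lagrange.
S contains the identity, every element's inverse is in S, and S is closed under +: it is a subgroup.
In fact S = ⟨(1,1)⟩.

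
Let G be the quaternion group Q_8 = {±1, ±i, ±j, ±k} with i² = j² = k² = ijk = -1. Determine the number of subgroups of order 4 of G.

3

|G| = 8 and 4 | 8, so subgroups of order 4 are possible by Lagrange.
The subgroups of order 4 are: {1, -1, i, -i}; {1, -1, j, -j}; {1, -1, k, -k}.
So G has 3 subgroups of order 4.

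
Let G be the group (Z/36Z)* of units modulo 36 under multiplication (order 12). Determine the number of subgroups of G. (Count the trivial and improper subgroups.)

10

|G| = 12, so by Lagrange every subgroup order divides 12. Divisors: 1, 2, 3, 4, 6, 12.
Subgroups by order — order 1: 1; order 2: 3; order 3: 1; order 4: 1; order 6: 3; order 12: 1.
Total: 1 + 3 + 1 + 1 + 3 + 1 = 10.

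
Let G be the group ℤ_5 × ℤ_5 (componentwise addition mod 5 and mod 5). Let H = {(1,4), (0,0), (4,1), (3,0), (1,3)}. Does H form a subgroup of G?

No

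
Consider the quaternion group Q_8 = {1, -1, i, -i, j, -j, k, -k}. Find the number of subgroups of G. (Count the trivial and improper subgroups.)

|G| = 8, so by Lagrange every subgroup order divides 8. Divisors: 1, 2, 4, 8.
Subgroups by order — order 1: 1; order 2: 1; order 4: 3; order 8: 1.
Total: 1 + 1 + 3 + 1 = 6.

6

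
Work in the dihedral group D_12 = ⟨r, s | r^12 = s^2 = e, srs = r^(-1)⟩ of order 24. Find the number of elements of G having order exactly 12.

The elements of order 12 are: r, r^5, r^7, r^11.
That's 4.

4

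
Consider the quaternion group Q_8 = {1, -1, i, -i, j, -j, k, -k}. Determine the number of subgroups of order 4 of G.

|G| = 8 and 4 | 8, so subgroups of order 4 are possible by Lagrange.
The subgroups of order 4 are: {1, -1, i, -i}; {1, -1, j, -j}; {1, -1, k, -k}.
So G has 3 subgroups of order 4.

3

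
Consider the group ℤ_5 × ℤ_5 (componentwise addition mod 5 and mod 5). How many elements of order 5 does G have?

24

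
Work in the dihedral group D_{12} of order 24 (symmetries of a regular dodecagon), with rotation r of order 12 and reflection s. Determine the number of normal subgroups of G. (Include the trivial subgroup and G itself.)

9

G has 34 subgroups. Checking conjugation-invariance by order — order 1: 1/1 normal; order 2: 1/13 normal; order 3: 1/1 normal; order 4: 1/7 normal; order 6: 1/5 normal; order 8: 0/3 normal; order 12: 3/3 normal; order 24: 1/1 normal.
Total normal subgroups: 9.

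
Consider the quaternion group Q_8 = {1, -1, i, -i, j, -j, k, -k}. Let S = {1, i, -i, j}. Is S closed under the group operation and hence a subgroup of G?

No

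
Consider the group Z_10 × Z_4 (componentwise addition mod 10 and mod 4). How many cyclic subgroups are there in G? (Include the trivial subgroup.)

12

Group the elements of G by the cyclic subgroup they generate; each cyclic subgroup of order d accounts for φ(d) elements.
Cyclic subgroups by order — order 1: 1; order 2: 3; order 4: 2; order 5: 1; order 10: 3; order 20: 2.
Total: 12.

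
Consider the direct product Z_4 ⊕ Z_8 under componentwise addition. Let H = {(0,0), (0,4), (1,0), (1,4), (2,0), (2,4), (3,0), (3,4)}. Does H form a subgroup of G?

Yes

|H| = 8 divides |G| = 32, consistent with Lagrange.
H contains the identity, every element's inverse is in H, and H is closed under +: it is a subgroup.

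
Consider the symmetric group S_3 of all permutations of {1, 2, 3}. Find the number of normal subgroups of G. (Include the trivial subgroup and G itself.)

G has 6 subgroups. Checking conjugation-invariance by order — order 1: 1/1 normal; order 2: 0/3 normal; order 3: 1/1 normal; order 6: 1/1 normal.
Total normal subgroups: 3.

3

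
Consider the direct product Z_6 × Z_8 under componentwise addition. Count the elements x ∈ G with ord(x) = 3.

2

An element (a,b) has order lcm(ord(a), ord(b)); count pairs with lcm equal to 3.
Enumerating gives 2 such elements.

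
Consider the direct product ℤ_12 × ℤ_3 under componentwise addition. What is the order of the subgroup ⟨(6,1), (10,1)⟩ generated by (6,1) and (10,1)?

18

|⟨(6,1)⟩| = 6 and |⟨(10,1)⟩| = 6, so |H| is a multiple of lcm(6, 6) = 6 and divides |G| = 36.
Closing under the operation: H = {(0,0), (0,1), (0,2), (2,0), (2,1), (2,2), (4,0), (4,1), (4,2), (6,0), (6,1), (6,2), (8,0), (8,1), (8,2), (10,0), (10,1), (10,2)}, so |H| = 18.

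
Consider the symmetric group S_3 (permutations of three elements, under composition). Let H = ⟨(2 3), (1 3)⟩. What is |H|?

6

|⟨(2 3)⟩| = 2 and |⟨(1 3)⟩| = 2, so |H| is a multiple of lcm(2, 2) = 2 and divides |G| = 6.
Closing {(2 3), (1 3)} under the group operation gives all of G, so |H| = 6.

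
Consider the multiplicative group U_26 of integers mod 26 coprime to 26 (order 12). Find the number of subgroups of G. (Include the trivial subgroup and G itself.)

|G| = 12, so by Lagrange every subgroup order divides 12. Divisors: 1, 2, 3, 4, 6, 12.
Subgroups by order — order 1: 1; order 2: 1; order 3: 1; order 4: 1; order 6: 1; order 12: 1.
Total: 1 + 1 + 1 + 1 + 1 + 1 = 6.

6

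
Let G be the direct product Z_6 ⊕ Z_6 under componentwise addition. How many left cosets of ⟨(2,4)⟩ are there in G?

12

|⟨(2,4)⟩| = 3 and |G| = 36.
By Lagrange, [G : H] = |G|/|H| = 36/3 = 12.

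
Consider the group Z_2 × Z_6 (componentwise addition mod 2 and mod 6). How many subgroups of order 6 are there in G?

|G| = 12 and 6 | 12, so subgroups of order 6 are possible by Lagrange.
The subgroups of order 6 are: {(0,0), (0,1), (0,2), (0,3), (0,4), (0,5)}; {(0,0), (0,2), (0,4), (1,0), (1,2), (1,4)}; {(0,0), (0,2), (0,4), (1,1), (1,3), (1,5)}.
So G has 3 subgroups of order 6.

3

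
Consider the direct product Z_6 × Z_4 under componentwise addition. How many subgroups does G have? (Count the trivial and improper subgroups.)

|G| = 24, so by Lagrange every subgroup order divides 24. Divisors: 1, 2, 3, 4, 6, 8, 12, 24.
Subgroups by order — order 1: 1; order 2: 3; order 3: 1; order 4: 3; order 6: 3; order 8: 1; order 12: 3; order 24: 1.
Total: 1 + 3 + 1 + 3 + 3 + 1 + 3 + 1 = 16.

16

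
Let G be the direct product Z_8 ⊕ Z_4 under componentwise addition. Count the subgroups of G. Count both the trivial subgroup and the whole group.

22

|G| = 32, so by Lagrange every subgroup order divides 32. Divisors: 1, 2, 4, 8, 16, 32.
Subgroups by order — order 1: 1; order 2: 3; order 4: 7; order 8: 7; order 16: 3; order 32: 1.
Total: 1 + 3 + 7 + 7 + 3 + 1 = 22.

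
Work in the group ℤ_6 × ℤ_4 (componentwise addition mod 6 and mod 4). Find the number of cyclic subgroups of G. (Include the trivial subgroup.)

12

A cyclic subgroup of order d is generated by each of its φ(d) elements of order d, so the cyclic subgroups of order d number (#elements of order d)/φ(d).
Cyclic subgroups by order — order 1: 1; order 2: 3; order 3: 1; order 4: 2; order 6: 3; order 12: 2.
Total: 12.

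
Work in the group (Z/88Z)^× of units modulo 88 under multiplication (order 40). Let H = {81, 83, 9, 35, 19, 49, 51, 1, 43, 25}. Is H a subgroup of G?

|H| = 10 divides |G| = 40, consistent with Lagrange.
H contains the identity, every element's inverse is in H, and H is closed under ·: it is a subgroup.
In fact H = ⟨35⟩.

Yes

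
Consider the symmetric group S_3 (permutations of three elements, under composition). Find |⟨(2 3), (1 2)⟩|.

6

|⟨(2 3)⟩| = 2 and |⟨(1 2)⟩| = 2, so |H| is a multiple of lcm(2, 2) = 2 and divides |G| = 6.
Closing {(2 3), (1 2)} under the group operation gives all of G, so |H| = 6.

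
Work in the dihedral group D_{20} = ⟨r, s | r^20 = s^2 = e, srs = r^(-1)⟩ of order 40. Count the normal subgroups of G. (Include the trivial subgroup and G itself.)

9

G has 48 subgroups. Checking conjugation-invariance by order — order 1: 1/1 normal; order 2: 1/21 normal; order 4: 1/11 normal; order 5: 1/1 normal; order 8: 0/5 normal; order 10: 1/5 normal; order 20: 3/3 normal; order 40: 1/1 normal.
Total normal subgroups: 9.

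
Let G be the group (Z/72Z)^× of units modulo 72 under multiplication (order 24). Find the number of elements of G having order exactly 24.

0

No element of G has order 24 (even though 24 | 24).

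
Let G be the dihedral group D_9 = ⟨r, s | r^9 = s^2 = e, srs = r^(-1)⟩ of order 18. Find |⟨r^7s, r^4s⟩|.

|⟨r^7s⟩| = 2 and |⟨r^4s⟩| = 2, so |H| is a multiple of lcm(2, 2) = 2 and divides |G| = 18.
Closing under the operation: H = {e, r^3, r^6, rs, r^4s, r^7s}, so |H| = 6.

6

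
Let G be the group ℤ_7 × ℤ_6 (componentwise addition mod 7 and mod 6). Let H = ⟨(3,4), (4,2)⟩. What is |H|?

|⟨(3,4)⟩| = 21 and |⟨(4,2)⟩| = 21, so |H| is a multiple of lcm(21, 21) = 21 and divides |G| = 42.
Closing under the operation: H = {(0,0), (0,2), (0,4), (1,0), (1,2), (1,4), (2,0), (2,2), (2,4), (3,0), (3,2), (3,4), (4,0), (4,2), (4,4), (5,0), (5,2), (5,4), (6,0), (6,2), (6,4)}, so |H| = 21.

21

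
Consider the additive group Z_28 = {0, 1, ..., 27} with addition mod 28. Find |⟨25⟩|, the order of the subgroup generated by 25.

In Z_28, the order of an element a is n/gcd(a, n).
gcd(25, 28) = 1, so |⟨25⟩| = 28/1 = 28.

28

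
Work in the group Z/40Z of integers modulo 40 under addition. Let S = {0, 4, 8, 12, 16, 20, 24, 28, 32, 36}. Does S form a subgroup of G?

Yes

|S| = 10 divides |G| = 40, consistent with Lagrange.
S contains the identity, every element's inverse is in S, and S is closed under +: it is a subgroup.
In fact S = ⟨4⟩.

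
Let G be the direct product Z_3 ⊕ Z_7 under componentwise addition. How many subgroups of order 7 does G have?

|G| = 21 and 7 | 21, so subgroups of order 7 are possible by Lagrange.
The subgroups of order 7 are: {(0,0), (0,1), (0,2), (0,3), (0,4), (0,5), (0,6)}.
So G has 1 subgroup of order 7.

1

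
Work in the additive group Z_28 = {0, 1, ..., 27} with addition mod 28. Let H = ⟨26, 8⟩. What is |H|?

|⟨26⟩| = 14 and |⟨8⟩| = 7, so |H| is a multiple of lcm(14, 7) = 14 and divides |G| = 28.
Closing under the operation: H = {0, 2, 4, 6, 8, 10, 12, 14, 16, 18, 20, 22, 24, 26}, so |H| = 14.

14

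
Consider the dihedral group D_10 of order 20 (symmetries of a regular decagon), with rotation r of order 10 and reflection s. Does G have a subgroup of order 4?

Yes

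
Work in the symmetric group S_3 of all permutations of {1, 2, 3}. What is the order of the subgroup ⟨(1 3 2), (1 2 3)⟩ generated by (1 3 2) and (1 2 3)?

3

|⟨(1 3 2)⟩| = 3 and |⟨(1 2 3)⟩| = 3, so |H| is a multiple of lcm(3, 3) = 3 and divides |G| = 6.
Closing under the operation: H = {e, (1 2 3), (1 3 2)}, so |H| = 3.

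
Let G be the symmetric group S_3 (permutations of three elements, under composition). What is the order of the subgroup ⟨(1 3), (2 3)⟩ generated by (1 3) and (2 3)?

6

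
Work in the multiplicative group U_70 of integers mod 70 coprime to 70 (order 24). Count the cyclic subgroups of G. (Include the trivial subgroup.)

Each element a generates a cyclic subgroup ⟨a⟩; distinct elements may generate the same one (a cyclic group of order d has φ(d) generators).
Cyclic subgroups by order — order 1: 1; order 2: 3; order 3: 1; order 4: 2; order 6: 3; order 12: 2.
Total: 12.

12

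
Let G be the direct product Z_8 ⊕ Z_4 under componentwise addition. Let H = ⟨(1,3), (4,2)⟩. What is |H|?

16

|⟨(1,3)⟩| = 8 and |⟨(4,2)⟩| = 2, so |H| is a multiple of lcm(8, 2) = 8 and divides |G| = 32.
Closing under the operation: H = {(0,0), (0,2), (1,1), (1,3), (2,0), (2,2), (3,1), (3,3), (4,0), (4,2), (5,1), (5,3), (6,0), (6,2), (7,1), (7,3)}, so |H| = 16.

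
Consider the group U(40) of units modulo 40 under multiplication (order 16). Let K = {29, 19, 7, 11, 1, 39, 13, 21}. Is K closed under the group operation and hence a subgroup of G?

7 ∈ K but its inverse 23 ∉ K, so K is not a subgroup.

No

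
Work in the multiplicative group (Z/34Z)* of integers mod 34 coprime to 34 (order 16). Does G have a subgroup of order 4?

4 | 16. A subgroup of order 4 is {1, 13, 21, 33}.

Yes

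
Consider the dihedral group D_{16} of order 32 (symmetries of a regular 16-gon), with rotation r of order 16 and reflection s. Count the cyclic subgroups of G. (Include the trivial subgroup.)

21

Each element a generates a cyclic subgroup ⟨a⟩; distinct elements may generate the same one (a cyclic group of order d has φ(d) generators).
Cyclic subgroups by order — order 1: 1; order 2: 17; order 4: 1; order 8: 1; order 16: 1.
Total: 21.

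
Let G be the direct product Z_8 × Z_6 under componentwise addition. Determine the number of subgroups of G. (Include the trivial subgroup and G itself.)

22

|G| = 48, so by Lagrange every subgroup order divides 48. Divisors: 1, 2, 3, 4, 6, 8, 12, 16, 24, 48.
Subgroups by order — order 1: 1; order 2: 3; order 3: 1; order 4: 3; order 6: 3; order 8: 3; order 12: 3; order 16: 1; order 24: 3; order 48: 1.
Total: 1 + 3 + 1 + 3 + 3 + 3 + 3 + 1 + 3 + 1 = 22.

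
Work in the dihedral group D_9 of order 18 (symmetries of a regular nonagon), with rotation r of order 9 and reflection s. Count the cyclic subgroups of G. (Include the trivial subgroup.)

12

Group the elements of G by the cyclic subgroup they generate; each cyclic subgroup of order d accounts for φ(d) elements.
Cyclic subgroups by order — order 1: 1; order 2: 9; order 3: 1; order 9: 1.
Total: 12.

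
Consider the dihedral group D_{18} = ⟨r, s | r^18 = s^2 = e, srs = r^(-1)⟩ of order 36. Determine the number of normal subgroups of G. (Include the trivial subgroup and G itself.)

G has 45 subgroups. Checking conjugation-invariance by order — order 1: 1/1 normal; order 2: 1/19 normal; order 3: 1/1 normal; order 4: 0/9 normal; order 6: 1/7 normal; order 9: 1/1 normal; order 12: 0/3 normal; order 18: 3/3 normal; order 36: 1/1 normal.
Total normal subgroups: 9.

9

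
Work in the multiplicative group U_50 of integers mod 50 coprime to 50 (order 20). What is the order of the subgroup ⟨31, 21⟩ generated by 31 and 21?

5

|⟨31⟩| = 5 and |⟨21⟩| = 5, so |H| is a multiple of lcm(5, 5) = 5 and divides |G| = 20.
Closing under the operation: H = {1, 11, 21, 31, 41}, so |H| = 5.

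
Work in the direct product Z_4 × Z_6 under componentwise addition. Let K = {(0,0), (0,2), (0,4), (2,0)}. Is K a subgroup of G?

Closure fails: (0,2) + (2,0) = (2,2) ∉ K. So K is not a subgroup.

No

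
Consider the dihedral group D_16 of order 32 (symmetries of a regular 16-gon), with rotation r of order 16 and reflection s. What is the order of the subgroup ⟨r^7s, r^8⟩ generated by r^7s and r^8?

4

|⟨r^7s⟩| = 2 and |⟨r^8⟩| = 2, so |H| is a multiple of lcm(2, 2) = 2 and divides |G| = 32.
Closing under the operation: H = {e, r^8, r^7s, r^15s}, so |H| = 4.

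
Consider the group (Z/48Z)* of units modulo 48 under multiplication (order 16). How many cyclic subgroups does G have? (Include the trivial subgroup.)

Each element a generates a cyclic subgroup ⟨a⟩; distinct elements may generate the same one (a cyclic group of order d has φ(d) generators).
Cyclic subgroups by order — order 1: 1; order 2: 7; order 4: 4.
Total: 12.

12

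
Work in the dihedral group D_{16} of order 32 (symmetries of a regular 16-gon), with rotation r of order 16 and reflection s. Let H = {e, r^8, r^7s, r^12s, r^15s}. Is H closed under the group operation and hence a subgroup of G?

No

|H| = 5 does not divide |G| = 32, so by Lagrange H is not a subgroup.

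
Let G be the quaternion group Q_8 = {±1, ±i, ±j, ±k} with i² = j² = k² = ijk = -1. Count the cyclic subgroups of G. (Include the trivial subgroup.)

5

Each element a generates a cyclic subgroup ⟨a⟩; distinct elements may generate the same one (a cyclic group of order d has φ(d) generators).
Cyclic subgroups by order — order 1: 1; order 2: 1; order 4: 3.
Total: 5.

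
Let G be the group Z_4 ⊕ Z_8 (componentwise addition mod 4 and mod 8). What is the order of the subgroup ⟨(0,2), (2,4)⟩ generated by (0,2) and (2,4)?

8

|⟨(0,2)⟩| = 4 and |⟨(2,4)⟩| = 2, so |H| is a multiple of lcm(4, 2) = 4 and divides |G| = 32.
Closing under the operation: H = {(0,0), (0,2), (0,4), (0,6), (2,0), (2,2), (2,4), (2,6)}, so |H| = 8.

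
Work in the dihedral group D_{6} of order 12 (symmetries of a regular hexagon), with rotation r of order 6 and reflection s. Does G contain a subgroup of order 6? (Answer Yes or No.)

Yes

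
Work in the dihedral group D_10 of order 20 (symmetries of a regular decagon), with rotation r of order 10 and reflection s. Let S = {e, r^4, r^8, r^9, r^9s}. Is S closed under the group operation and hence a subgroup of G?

r^9 ∈ S but its inverse r ∉ S, so S is not a subgroup.

No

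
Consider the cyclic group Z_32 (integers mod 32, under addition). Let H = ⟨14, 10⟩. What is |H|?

16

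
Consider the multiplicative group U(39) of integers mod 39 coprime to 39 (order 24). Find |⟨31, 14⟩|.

8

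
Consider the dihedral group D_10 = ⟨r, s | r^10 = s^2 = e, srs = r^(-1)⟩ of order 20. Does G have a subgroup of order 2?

Yes

2 | 20. A subgroup of order 2 is {e, r^2s}.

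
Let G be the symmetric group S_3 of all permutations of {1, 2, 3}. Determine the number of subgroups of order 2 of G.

3

|G| = 6 and 2 | 6, so subgroups of order 2 are possible by Lagrange.
The subgroups of order 2 are: {e, (1 2)}; {e, (1 3)}; {e, (2 3)}.
So G has 3 subgroups of order 2.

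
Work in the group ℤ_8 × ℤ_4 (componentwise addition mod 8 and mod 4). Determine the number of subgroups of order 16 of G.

|G| = 32 and 16 | 32, so subgroups of order 16 are possible by Lagrange.
The subgroups of order 16 are: {(0,0), (0,1), (0,2), (0,3), (2,0), (2,1), (2,2), (2,3), (4,0), (4,1), (4,2), (4,3), (6,0), (6,1), (6,2), (6,3)}; {(0,0), (0,2), (1,0), (1,2), (2,0), (2,2), (3,0), (3,2), (4,0), (4,2), (5,0), (5,2), (6,0), (6,2), (7,0), (7,2)}; {(0,0), (0,2), (1,1), (1,3), (2,0), (2,2), (3,1), (3,3), (4,0), (4,2), (5,1), (5,3), (6,0), (6,2), (7,1), (7,3)}.
So G has 3 subgroups of order 16.

3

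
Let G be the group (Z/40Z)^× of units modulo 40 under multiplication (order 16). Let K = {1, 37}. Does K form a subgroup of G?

No

37 ∈ K but its inverse 13 ∉ K, so K is not a subgroup.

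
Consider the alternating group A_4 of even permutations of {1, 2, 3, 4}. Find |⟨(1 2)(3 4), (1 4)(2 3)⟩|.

|⟨(1 2)(3 4)⟩| = 2 and |⟨(1 4)(2 3)⟩| = 2, so |H| is a multiple of lcm(2, 2) = 2 and divides |G| = 12.
Closing under the operation: H = {e, (1 2)(3 4), (1 3)(2 4), (1 4)(2 3)}, so |H| = 4.

4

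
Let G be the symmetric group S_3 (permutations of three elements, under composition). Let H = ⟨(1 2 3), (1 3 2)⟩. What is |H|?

|⟨(1 2 3)⟩| = 3 and |⟨(1 3 2)⟩| = 3, so |H| is a multiple of lcm(3, 3) = 3 and divides |G| = 6.
Closing under the operation: H = {e, (1 2 3), (1 3 2)}, so |H| = 3.

3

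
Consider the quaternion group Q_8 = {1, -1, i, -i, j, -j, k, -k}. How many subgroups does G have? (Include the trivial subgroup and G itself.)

6

|G| = 8, so by Lagrange every subgroup order divides 8. Divisors: 1, 2, 4, 8.
Subgroups by order — order 1: 1; order 2: 1; order 4: 3; order 8: 1.
Total: 1 + 1 + 3 + 1 = 6.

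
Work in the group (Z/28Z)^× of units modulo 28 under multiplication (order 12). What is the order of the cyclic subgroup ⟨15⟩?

2

Compute successive powers of 15 mod 28: 15, 1; 15^2 ≡ 1 (mod 28).
So |⟨15⟩| = 2.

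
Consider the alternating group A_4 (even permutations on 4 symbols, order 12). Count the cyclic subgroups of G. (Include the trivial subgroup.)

8

Group the elements of G by the cyclic subgroup they generate; each cyclic subgroup of order d accounts for φ(d) elements.
Cyclic subgroups by order — order 1: 1; order 2: 3; order 3: 4.
Total: 8.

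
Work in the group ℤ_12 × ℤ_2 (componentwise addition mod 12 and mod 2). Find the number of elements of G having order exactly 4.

4

An element (a,b) has order lcm(ord(a), ord(b)); count pairs with lcm equal to 4.
Enumerating gives 4 such elements.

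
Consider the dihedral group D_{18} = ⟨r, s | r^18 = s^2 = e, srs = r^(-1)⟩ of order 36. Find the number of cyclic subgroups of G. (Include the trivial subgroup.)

24

Group the elements of G by the cyclic subgroup they generate; each cyclic subgroup of order d accounts for φ(d) elements.
Cyclic subgroups by order — order 1: 1; order 2: 19; order 3: 1; order 6: 1; order 9: 1; order 18: 1.
Total: 24.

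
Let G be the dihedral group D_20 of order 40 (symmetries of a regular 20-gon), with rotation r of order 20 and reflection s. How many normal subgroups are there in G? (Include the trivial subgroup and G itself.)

9

G has 48 subgroups. Checking conjugation-invariance by order — order 1: 1/1 normal; order 2: 1/21 normal; order 4: 1/11 normal; order 5: 1/1 normal; order 8: 0/5 normal; order 10: 1/5 normal; order 20: 3/3 normal; order 40: 1/1 normal.
Total normal subgroups: 9.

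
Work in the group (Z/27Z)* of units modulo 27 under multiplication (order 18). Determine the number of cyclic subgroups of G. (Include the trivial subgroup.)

6

Group the elements of G by the cyclic subgroup they generate; each cyclic subgroup of order d accounts for φ(d) elements.
Cyclic subgroups by order — order 1: 1; order 2: 1; order 3: 1; order 6: 1; order 9: 1; order 18: 1.
Total: 6.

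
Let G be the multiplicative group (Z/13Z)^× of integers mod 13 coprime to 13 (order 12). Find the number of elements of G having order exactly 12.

The elements of order 12 are: 2, 6, 7, 11.
That's 4.

4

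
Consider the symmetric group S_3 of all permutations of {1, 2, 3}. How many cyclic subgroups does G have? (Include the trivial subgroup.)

Each element a generates a cyclic subgroup ⟨a⟩; distinct elements may generate the same one (a cyclic group of order d has φ(d) generators).
Cyclic subgroups by order — order 1: 1; order 2: 3; order 3: 1.
Total: 5.

5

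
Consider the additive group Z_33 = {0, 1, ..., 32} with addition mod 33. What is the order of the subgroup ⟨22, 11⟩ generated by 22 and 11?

|⟨22⟩| = 3 and |⟨11⟩| = 3, so |H| is a multiple of lcm(3, 3) = 3 and divides |G| = 33.
Closing under the operation: H = {0, 11, 22}, so |H| = 3.

3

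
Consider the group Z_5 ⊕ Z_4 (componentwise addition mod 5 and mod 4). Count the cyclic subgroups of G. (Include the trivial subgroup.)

Each element a generates a cyclic subgroup ⟨a⟩; distinct elements may generate the same one (a cyclic group of order d has φ(d) generators).
Cyclic subgroups by order — order 1: 1; order 2: 1; order 4: 1; order 5: 1; order 10: 1; order 20: 1.
Total: 6.

6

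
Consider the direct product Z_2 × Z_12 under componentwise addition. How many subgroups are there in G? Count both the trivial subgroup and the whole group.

16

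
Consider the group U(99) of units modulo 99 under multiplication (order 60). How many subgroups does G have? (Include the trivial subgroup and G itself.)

20

|G| = 60, so by Lagrange every subgroup order divides 60. Divisors: 1, 2, 3, 4, 5, 6, 10, 12, 15, 20, 30, 60.
Subgroups by order — order 1: 1; order 2: 3; order 3: 1; order 4: 1; order 5: 1; order 6: 3; order 10: 3; order 12: 1; order 15: 1; order 20: 1; order 30: 3; order 60: 1.
Total: 1 + 3 + 1 + 1 + 1 + 3 + 3 + 1 + 1 + 1 + 3 + 1 = 20.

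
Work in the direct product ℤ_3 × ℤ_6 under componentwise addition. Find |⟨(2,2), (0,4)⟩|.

9

|⟨(2,2)⟩| = 3 and |⟨(0,4)⟩| = 3, so |H| is a multiple of lcm(3, 3) = 3 and divides |G| = 18.
Closing under the operation: H = {(0,0), (0,2), (0,4), (1,0), (1,2), (1,4), (2,0), (2,2), (2,4)}, so |H| = 9.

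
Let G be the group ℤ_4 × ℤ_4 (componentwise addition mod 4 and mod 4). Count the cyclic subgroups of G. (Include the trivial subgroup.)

Each element a generates a cyclic subgroup ⟨a⟩; distinct elements may generate the same one (a cyclic group of order d has φ(d) generators).
Cyclic subgroups by order — order 1: 1; order 2: 3; order 4: 6.
Total: 10.

10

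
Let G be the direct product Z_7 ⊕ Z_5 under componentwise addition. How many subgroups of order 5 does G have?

|G| = 35 and 5 | 35, so subgroups of order 5 are possible by Lagrange.
The subgroups of order 5 are: {(0,0), (0,1), (0,2), (0,3), (0,4)}.
So G has 1 subgroup of order 5.

1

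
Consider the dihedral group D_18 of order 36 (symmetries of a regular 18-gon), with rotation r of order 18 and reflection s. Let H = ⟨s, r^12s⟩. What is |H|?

|⟨s⟩| = 2 and |⟨r^12s⟩| = 2, so |H| is a multiple of lcm(2, 2) = 2 and divides |G| = 36.
Closing under the operation: H = {e, r^6, r^12, s, r^6s, r^12s}, so |H| = 6.

6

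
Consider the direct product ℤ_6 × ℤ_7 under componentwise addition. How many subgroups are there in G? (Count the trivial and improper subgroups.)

8

|G| = 42, so by Lagrange every subgroup order divides 42. Divisors: 1, 2, 3, 6, 7, 14, 21, 42.
Subgroups by order — order 1: 1; order 2: 1; order 3: 1; order 6: 1; order 7: 1; order 14: 1; order 21: 1; order 42: 1.
Total: 1 + 1 + 1 + 1 + 1 + 1 + 1 + 1 = 8.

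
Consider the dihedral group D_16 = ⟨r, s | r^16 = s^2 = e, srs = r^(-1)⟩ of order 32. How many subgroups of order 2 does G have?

17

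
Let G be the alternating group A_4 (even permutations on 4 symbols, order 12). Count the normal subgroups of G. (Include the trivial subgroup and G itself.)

G has 10 subgroups. Checking conjugation-invariance by order — order 1: 1/1 normal; order 2: 0/3 normal; order 3: 0/4 normal; order 4: 1/1 normal; order 12: 1/1 normal.
Total normal subgroups: 3.

3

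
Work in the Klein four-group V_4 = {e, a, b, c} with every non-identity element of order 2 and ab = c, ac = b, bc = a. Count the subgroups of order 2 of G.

|G| = 4 and 2 | 4, so subgroups of order 2 are possible by Lagrange.
The subgroups of order 2 are: {e, a}; {e, b}; {e, c}.
So G has 3 subgroups of order 2.

3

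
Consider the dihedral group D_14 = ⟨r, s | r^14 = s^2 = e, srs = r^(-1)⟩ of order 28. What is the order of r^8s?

2

Computing powers of r^8s: the smallest k with (r^8s)^k = e is k = 2.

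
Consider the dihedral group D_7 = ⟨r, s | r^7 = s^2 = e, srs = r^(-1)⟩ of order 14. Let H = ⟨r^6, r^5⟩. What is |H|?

|⟨r^6⟩| = 7 and |⟨r^5⟩| = 7, so |H| is a multiple of lcm(7, 7) = 7 and divides |G| = 14.
Closing under the operation: H = {e, r, r^2, r^3, r^4, r^5, r^6}, so |H| = 7.

7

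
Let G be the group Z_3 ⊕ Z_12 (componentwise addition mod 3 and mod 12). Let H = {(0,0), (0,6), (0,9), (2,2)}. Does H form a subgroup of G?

No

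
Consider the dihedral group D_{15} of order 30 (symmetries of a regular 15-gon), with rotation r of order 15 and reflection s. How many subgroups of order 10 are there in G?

|G| = 30 and 10 | 30, so subgroups of order 10 are possible by Lagrange.
The subgroups of order 10 are: {e, r^3, r^6, r^9, r^12, rs, r^4s, r^7s, r^10s, r^13s}; {e, r^3, r^6, r^9, r^12, r^2s, r^5s, r^8s, r^11s, r^14s}; {e, r^3, r^6, r^9, r^12, s, r^3s, r^6s, r^9s, r^12s}.
So G has 3 subgroups of order 10.

3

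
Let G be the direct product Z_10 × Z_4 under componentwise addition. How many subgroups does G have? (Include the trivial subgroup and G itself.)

|G| = 40, so by Lagrange every subgroup order divides 40. Divisors: 1, 2, 4, 5, 8, 10, 20, 40.
Subgroups by order — order 1: 1; order 2: 3; order 4: 3; order 5: 1; order 8: 1; order 10: 3; order 20: 3; order 40: 1.
Total: 1 + 3 + 3 + 1 + 1 + 3 + 3 + 1 = 16.

16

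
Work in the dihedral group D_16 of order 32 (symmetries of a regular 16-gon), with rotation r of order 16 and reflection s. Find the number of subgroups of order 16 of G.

|G| = 32 and 16 | 32, so subgroups of order 16 are possible by Lagrange.
The subgroups of order 16 are: {e, r, r^2, r^3, r^4, r^5, r^6, r^7, r^8, r^9, r^10, r^11, r^12, r^13, r^14, r^15}; {e, r^2, r^4, r^6, r^8, r^10, r^12, r^14, s, r^2s, r^4s, r^6s, r^8s, r^10s, r^12s, r^14s}; {e, r^2, r^4, r^6, r^8, r^10, r^12, r^14, rs, r^3s, r^5s, r^7s, r^9s, r^11s, r^13s, r^15s}.
So G has 3 subgroups of order 16.

3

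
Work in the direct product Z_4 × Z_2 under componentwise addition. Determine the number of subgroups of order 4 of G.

|G| = 8 and 4 | 8, so subgroups of order 4 are possible by Lagrange.
The subgroups of order 4 are: {(0,0), (0,1), (2,0), (2,1)}; {(0,0), (1,0), (2,0), (3,0)}; {(0,0), (1,1), (2,0), (3,1)}.
So G has 3 subgroups of order 4.

3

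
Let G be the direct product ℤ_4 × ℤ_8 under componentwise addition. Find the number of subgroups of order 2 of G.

3

|G| = 32 and 2 | 32, so subgroups of order 2 are possible by Lagrange.
The subgroups of order 2 are: {(0,0), (0,4)}; {(0,0), (2,0)}; {(0,0), (2,4)}.
So G has 3 subgroups of order 2.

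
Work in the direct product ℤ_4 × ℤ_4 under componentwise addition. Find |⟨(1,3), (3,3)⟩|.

|⟨(1,3)⟩| = 4 and |⟨(3,3)⟩| = 4, so |H| is a multiple of lcm(4, 4) = 4 and divides |G| = 16.
Closing under the operation: H = {(0,0), (0,2), (1,1), (1,3), (2,0), (2,2), (3,1), (3,3)}, so |H| = 8.

8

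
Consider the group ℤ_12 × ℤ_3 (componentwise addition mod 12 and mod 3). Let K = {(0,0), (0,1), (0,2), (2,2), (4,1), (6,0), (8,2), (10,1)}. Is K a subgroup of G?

No

|K| = 8 does not divide |G| = 36, so by Lagrange K is not a subgroup.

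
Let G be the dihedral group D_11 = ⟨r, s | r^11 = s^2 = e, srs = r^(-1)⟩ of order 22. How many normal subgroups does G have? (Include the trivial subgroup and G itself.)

G has 14 subgroups. Checking conjugation-invariance by order — order 1: 1/1 normal; order 2: 0/11 normal; order 11: 1/1 normal; order 22: 1/1 normal.
Total normal subgroups: 3.

3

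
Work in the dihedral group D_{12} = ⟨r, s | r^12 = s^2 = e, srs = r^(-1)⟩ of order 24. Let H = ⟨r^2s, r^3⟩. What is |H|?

8

|⟨r^2s⟩| = 2 and |⟨r^3⟩| = 4, so |H| is a multiple of lcm(2, 4) = 4 and divides |G| = 24.
Closing under the operation: H = {e, r^3, r^6, r^9, r^2s, r^5s, r^8s, r^11s}, so |H| = 8.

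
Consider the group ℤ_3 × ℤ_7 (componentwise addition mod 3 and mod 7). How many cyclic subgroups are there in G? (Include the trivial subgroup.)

Group the elements of G by the cyclic subgroup they generate; each cyclic subgroup of order d accounts for φ(d) elements.
Cyclic subgroups by order — order 1: 1; order 3: 1; order 7: 1; order 21: 1.
Total: 4.

4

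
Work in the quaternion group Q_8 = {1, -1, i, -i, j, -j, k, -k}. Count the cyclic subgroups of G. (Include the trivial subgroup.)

Each element a generates a cyclic subgroup ⟨a⟩; distinct elements may generate the same one (a cyclic group of order d has φ(d) generators).
Cyclic subgroups by order — order 1: 1; order 2: 1; order 4: 3.
Total: 5.

5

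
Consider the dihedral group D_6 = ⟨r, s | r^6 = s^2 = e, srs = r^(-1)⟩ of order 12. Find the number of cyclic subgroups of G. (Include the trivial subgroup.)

10

A cyclic subgroup of order d is generated by each of its φ(d) elements of order d, so the cyclic subgroups of order d number (#elements of order d)/φ(d).
Cyclic subgroups by order — order 1: 1; order 2: 7; order 3: 1; order 6: 1.
Total: 10.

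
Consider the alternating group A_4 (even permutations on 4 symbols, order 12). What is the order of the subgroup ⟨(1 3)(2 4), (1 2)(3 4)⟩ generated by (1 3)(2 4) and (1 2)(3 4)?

4

|⟨(1 3)(2 4)⟩| = 2 and |⟨(1 2)(3 4)⟩| = 2, so |H| is a multiple of lcm(2, 2) = 2 and divides |G| = 12.
Closing under the operation: H = {e, (1 2)(3 4), (1 3)(2 4), (1 4)(2 3)}, so |H| = 4.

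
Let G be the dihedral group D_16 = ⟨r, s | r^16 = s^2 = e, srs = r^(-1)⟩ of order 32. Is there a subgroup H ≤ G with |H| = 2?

2 | 32. A subgroup of order 2 is {e, r^10s}.

Yes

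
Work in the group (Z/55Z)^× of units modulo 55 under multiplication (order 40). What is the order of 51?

10

Compute successive powers of 51 mod 55: 51, 16, 46, 36, 21, 26, 6, 31, …; 51^10 ≡ 1 (mod 55).
So |⟨51⟩| = 10.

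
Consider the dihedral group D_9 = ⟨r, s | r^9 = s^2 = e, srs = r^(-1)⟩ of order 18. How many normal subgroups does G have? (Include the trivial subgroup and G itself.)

G has 16 subgroups. Checking conjugation-invariance by order — order 1: 1/1 normal; order 2: 0/9 normal; order 3: 1/1 normal; order 6: 0/3 normal; order 9: 1/1 normal; order 18: 1/1 normal.
Total normal subgroups: 4.

4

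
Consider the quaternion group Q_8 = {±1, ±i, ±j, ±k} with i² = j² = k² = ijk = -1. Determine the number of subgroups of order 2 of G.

1

|G| = 8 and 2 | 8, so subgroups of order 2 are possible by Lagrange.
The subgroups of order 2 are: {1, -1}.
So G has 1 subgroup of order 2.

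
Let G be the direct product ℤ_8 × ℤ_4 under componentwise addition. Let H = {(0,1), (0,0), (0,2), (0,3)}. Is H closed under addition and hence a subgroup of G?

|H| = 4 divides |G| = 32, consistent with Lagrange.
H contains the identity, every element's inverse is in H, and H is closed under +: it is a subgroup.
In fact H = ⟨(0,1)⟩.

Yes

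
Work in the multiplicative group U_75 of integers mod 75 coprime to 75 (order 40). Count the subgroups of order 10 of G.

|G| = 40 and 10 | 40, so subgroups of order 10 are possible by Lagrange.
The subgroups of order 10 are: {1, 11, 16, 26, 31, 41, 46, 56, 61, 71}; {1, 14, 16, 29, 31, 44, 46, 59, 61, 74}; {1, 4, 16, 19, 31, 34, 46, 49, 61, 64}.
So G has 3 subgroups of order 10.

3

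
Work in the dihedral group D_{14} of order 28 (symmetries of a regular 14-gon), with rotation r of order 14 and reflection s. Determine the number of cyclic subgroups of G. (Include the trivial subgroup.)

18

A cyclic subgroup of order d is generated by each of its φ(d) elements of order d, so the cyclic subgroups of order d number (#elements of order d)/φ(d).
Cyclic subgroups by order — order 1: 1; order 2: 15; order 7: 1; order 14: 1.
Total: 18.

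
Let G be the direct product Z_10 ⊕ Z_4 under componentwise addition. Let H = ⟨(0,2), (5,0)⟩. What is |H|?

|⟨(0,2)⟩| = 2 and |⟨(5,0)⟩| = 2, so |H| is a multiple of lcm(2, 2) = 2 and divides |G| = 40.
Closing under the operation: H = {(0,0), (0,2), (5,0), (5,2)}, so |H| = 4.

4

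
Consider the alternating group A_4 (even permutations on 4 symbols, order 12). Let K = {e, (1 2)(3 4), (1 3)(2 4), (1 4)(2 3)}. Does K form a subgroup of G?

Yes

|K| = 4 divides |G| = 12, consistent with Lagrange.
K contains the identity, every element's inverse is in K, and K is closed under ∘: it is a subgroup.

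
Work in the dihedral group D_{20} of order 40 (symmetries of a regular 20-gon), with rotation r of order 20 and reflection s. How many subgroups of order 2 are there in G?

|G| = 40 and 2 | 40, so subgroups of order 2 are possible by Lagrange.
The subgroups of order 2 are: {e, r^10}; {e, r^10s}; {e, r^11s}; {e, r^12s}; … (21 in all).
So G has 21 subgroups of order 2.

21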